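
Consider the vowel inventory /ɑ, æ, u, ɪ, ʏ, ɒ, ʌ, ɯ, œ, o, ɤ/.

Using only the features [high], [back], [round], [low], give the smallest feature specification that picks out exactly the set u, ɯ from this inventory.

[+high, +back]

/u, ɯ/ are all [+high], [+back], and no other segment in the inventory matches both values. Dropping any one of them over-generates: [+back] alone would also admit /ɑ, ɒ, ʌ, o, …/; [+high] alone would also admit /ɪ, ʏ/. No other single listed feature picks out exactly this set either, so fewer than two features will not do.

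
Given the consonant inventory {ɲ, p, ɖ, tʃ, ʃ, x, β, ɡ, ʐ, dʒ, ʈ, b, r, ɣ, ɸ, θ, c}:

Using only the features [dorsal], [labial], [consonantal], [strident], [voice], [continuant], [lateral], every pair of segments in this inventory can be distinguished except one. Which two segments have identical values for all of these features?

ɡ, ɲ

/ɡ/ (voiced velar stop) and /ɲ/ (palatal nasal) are both [+dorsal], [-labial], [+consonantal], [-strident], [+voice], [-continuant], [-lateral], so none of the listed features separates them. (They do differ in [sonorant], [nasal] and [back], which are not among the given features.) Every other pair in the inventory differs on at least one listed feature.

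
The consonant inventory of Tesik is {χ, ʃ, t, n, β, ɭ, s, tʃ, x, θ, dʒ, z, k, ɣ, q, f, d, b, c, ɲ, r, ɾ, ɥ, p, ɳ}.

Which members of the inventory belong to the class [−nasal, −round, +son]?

Checking each segment against [−nasal], [−round], [+sonorant]: /ɭ/ (retroflex lateral approximant), /r/ (alveolar trill), /ɾ/ (alveolar tap) satisfy every feature; every other segment in the inventory fails at least one.

ɭ, r, ɾ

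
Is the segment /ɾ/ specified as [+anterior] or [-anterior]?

/ɾ/ is the alveolar tap, hence [+anterior].

[+anterior]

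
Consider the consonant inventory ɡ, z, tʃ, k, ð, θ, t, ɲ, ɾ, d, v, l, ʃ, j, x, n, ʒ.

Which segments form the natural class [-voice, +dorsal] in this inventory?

Eliminate segments failing any feature: /ɡ, z, ð, ɲ, ɾ, d, v, l, j, n, ʒ/ are [+voice]; /tʃ, θ, t, ʃ/ are [-dorsal]. The remaining /k, x/ satisfy [-voice], [+dorsal].

k, x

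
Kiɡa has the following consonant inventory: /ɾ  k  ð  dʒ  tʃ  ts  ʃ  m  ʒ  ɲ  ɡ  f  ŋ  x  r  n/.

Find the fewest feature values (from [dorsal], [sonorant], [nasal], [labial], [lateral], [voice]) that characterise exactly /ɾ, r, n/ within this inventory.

[+sonorant, −labial, −dorsal]

/ɾ, r, n/ are all [+sonorant], [−labial], [−dorsal], and no other segment in the inventory matches all three values. Dropping any one of them over-generates: [−labial, −dorsal] alone would also admit /ð, dʒ, tʃ, ts, …/; [+sonorant, −dorsal] alone would also admit /m/; [+sonorant, −labial] alone would also admit /ɲ, ŋ/. No other combination of two listed features picks out exactly this set either, so fewer than three features will not do.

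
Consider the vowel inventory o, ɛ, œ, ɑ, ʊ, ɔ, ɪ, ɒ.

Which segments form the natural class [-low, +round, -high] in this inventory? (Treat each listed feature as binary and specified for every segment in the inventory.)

o, œ, ɔ

Checking each segment against [-low], [+round], [-high]: /o/ (mid back rounded tense vowel), /œ/ (mid front rounded lax vowel), /ɔ/ (mid back rounded lax vowel) satisfy every feature; every other segment in the inventory fails at least one.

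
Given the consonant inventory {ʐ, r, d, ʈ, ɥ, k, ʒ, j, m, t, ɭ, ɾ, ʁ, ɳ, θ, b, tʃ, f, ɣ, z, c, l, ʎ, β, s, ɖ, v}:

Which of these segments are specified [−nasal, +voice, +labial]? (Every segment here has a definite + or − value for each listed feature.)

ɥ, b, β, v

Checking each segment against [−nasal], [+voice], [+labial]: /ɥ/ (labial-palatal glide), /b/ (voiced bilabial stop), /β/ (voiced bilabial fricative), /v/ (voiced labiodental fricative) satisfy every feature; every other segment in the inventory fails at least one.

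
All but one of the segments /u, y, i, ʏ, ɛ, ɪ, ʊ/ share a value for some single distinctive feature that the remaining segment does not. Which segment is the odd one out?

The remaining segments after removing /ɛ/ share [+high]; /ɛ/ (mid front unrounded lax vowel) is [−high]. For every other candidate removal, the leftover set fails to share any single feature value that the removed segment lacks.

ɛ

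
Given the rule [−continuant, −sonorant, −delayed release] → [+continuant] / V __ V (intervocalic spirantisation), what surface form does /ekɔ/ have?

[exɔ]

Only /k/ occurs between two vowels (/e/ __ /ɔ/) and matches the structural description. It is a voiceless velar stop, so [−continuant, −sonorant, −delayed release] holds; changing it to [+continuant] with all other features held fixed yields /x/ (voiceless velar fricative). No other segment meets both the structural description and the environment, so the output is [exɔ].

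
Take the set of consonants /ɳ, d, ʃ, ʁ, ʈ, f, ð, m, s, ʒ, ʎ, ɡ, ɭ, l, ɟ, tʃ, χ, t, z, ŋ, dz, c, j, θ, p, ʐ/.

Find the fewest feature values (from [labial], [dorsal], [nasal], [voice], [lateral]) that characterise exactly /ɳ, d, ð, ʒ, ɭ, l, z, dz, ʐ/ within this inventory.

The class [+voice], [-labial], [-dorsal] has exactly /ɳ, d, ð, ʒ, ɭ, l, z, dz, ʐ/ as its extension in this inventory. No smaller conjunction from the listed features achieves this: [-labial, -dorsal] alone would also admit /ʃ, ʈ, s, tʃ, …/; [+voice, -dorsal] alone would also admit /m/; [+voice, -labial] alone would also admit /ʁ, ʎ, ɡ, ɟ, …/; and checking the remaining two-feature bundles turns up none with this extension.

[+voice, -labial, -dorsal]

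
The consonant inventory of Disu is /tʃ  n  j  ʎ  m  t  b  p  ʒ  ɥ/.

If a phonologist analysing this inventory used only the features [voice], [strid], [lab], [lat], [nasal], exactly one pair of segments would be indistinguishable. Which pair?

On the given features, /ɥ/ and /b/ have an identical profile: [+voice], [-strident], [+labial], [-lateral], [-nasal]. No other two segments in the inventory coincide on all 5 features. (They do differ in [sonorant], [continuant], [round] and [dorsal], which are not among the given features.)

ɥ, b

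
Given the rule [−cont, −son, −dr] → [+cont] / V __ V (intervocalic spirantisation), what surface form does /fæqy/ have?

[fæχy]

Only /q/ occurs between two vowels (/æ/ __ /y/) and matches the structural description. It is a voiceless uvular stop, so [−cont, −son, −dr] holds; changing it to [+continuant] with all other features held fixed yields /χ/ (voiceless uvular fricative). No other segment meets both the structural description and the environment, so the output is [fæχy].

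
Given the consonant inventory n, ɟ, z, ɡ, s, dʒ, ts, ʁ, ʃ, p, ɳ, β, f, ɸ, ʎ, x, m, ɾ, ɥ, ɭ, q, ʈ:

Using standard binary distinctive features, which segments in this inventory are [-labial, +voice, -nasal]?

Checking each segment against [-labial], [+voice], [-nasal]: /ɟ/ (voiced palatal stop), /z/ (voiced alveolar fricative), /ɡ/ (voiced velar stop), /dʒ/ (voiced postalveolar affricate), /ʁ/ (voiced uvular fricative), /ʎ/ (palatal lateral approximant), among others, satisfy every feature; every other segment in the inventory fails at least one.

ɟ, z, ɡ, dʒ, ʁ, ʎ, ɾ, ɭ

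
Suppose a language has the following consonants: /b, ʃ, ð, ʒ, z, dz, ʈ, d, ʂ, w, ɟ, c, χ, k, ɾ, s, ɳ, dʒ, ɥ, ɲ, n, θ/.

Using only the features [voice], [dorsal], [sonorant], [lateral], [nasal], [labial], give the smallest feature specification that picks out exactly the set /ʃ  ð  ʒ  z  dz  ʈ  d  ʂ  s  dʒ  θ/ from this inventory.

The class [−sonorant], [−labial], [−dorsal] has exactly /ʃ, ð, ʒ, z, dz, ʈ, d, ʂ, s, dʒ, θ/ as its extension in this inventory. No smaller conjunction from the listed features achieves this: [−labial, −dorsal] alone would also admit /ɾ, ɳ, n/; [−sonorant, −dorsal] alone would also admit /b/; [−sonorant, −labial] alone would also admit /ɟ, c, χ, k/; and checking the remaining two-feature bundles turns up none with this extension.

[−sonorant, −labial, −dorsal]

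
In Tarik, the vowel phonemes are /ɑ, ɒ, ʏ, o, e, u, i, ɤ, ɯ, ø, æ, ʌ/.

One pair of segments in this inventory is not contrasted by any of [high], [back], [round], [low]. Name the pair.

/ɤ/ (mid back unrounded tense vowel) and /ʌ/ (mid back unrounded lax vowel) are both [−high], [+back], [−round], [−low], so none of the listed features separates them. (They do differ in [tense], which is not among the given features.) Every other pair in the inventory differs on at least one listed feature.

ɤ, ʌ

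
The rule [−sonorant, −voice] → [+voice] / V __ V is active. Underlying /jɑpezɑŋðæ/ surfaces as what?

[jɑbezɑŋðæ]

The only segment in the rule's environment that also matches [−sonorant, −voice] is /p/. Applying [+voice] turns the voiceless bilabial stop into /b/ (voiced bilabial stop), giving [jɑbezɑŋðæ].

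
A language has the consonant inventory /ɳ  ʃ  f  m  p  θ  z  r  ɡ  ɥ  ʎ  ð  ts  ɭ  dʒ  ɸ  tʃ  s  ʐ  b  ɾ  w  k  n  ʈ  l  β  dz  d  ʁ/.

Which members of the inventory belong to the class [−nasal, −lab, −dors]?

ʃ, θ, z, r, ð, ts, ɭ, dʒ, tʃ, s, ʐ, ɾ, ʈ, l, dz, d

First, the [−nasal] segments are /ʃ, f, p, θ, z, r, ɡ, ɥ, ʎ, ð, ts, ɭ, dʒ, ɸ, tʃ, s, ʐ, b, ɾ, w, k, ʈ, l, β, dz, d, ʁ/.
Within that set, [−labial] gives /ʃ, θ, z, r, ɡ, ʎ, ð, ts, ɭ, dʒ, tʃ, s, ʐ, ɾ, k, ʈ, l, dz, d, ʁ/.
Within that set, [−dorsal] leaves /ʃ, θ, z, r, ð, ts, ɭ, dʒ, tʃ, s, ʐ, ɾ, ʈ, l, dz, d/.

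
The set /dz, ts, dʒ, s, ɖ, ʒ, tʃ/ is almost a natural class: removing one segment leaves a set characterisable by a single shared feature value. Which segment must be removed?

The remaining segments after removing /ɖ/ share [+strident]; /ɖ/ (voiced retroflex stop) is [−strident]. For every other candidate removal, the leftover set fails to share any single feature value that the removed segment lacks.

ɖ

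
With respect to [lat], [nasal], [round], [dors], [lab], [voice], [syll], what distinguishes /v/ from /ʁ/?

/v/ is the voiced labiodental fricative and /ʁ/ is the voiced uvular fricative. Both are [-lateral], [-nasal], [-round], [+voice], [-syllabic]. /v/ is [+labial] while /ʁ/ is [-labial]; /v/ is [-dorsal] while /ʁ/ is [+dorsal], so the distinguishing features are [labial], [dorsal].

[labial], [dorsal]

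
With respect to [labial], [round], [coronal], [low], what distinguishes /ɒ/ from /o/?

/ɒ/ (low back rounded vowel) and /o/ (mid back rounded tense vowel) agree on [+labial], [+round], [−coronal]. They differ on [low] (/ɒ/ [+], /o/ [−]).

[low]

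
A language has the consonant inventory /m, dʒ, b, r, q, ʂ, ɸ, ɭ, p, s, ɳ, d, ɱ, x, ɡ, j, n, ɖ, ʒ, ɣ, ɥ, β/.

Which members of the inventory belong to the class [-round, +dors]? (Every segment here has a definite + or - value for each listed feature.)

Among the inventory, the [-round] segments are /m, dʒ, b, r, q, ʂ, ɸ, ɭ, p, s, ɳ, d, ɱ, x, ɡ, j, n, ɖ, ʒ, ɣ, β/.
Of those, [+dorsal] leaves /q, x, ɡ, j, ɣ/.

q, x, ɡ, j, ɣ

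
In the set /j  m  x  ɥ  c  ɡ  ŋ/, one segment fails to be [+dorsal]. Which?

/ŋ, ɥ, ɡ, j, x, c/ are all [+dorsal]; /m/ (bilabial nasal) is [-dorsal].

m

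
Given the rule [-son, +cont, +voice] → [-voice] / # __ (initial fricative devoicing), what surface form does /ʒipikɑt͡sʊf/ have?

[ʃipikɑt͡sʊf]

/ʒ/ satisfies [-son, +cont, +voice] and sits in # __. The [-voice] counterpart of the voiced postalveolar fricative is /ʃ/. Other segments in /ʒipikɑt͡sʊf/ either fail the structural description or are not in the environment, so the surface form is [ʃipikɑt͡sʊf].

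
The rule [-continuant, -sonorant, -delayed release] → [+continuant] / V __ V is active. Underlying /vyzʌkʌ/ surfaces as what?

[vyzʌxʌ]

Only /k/ occurs between two vowels (/ʌ/ __ /ʌ/) and matches the structural description. It is a voiceless velar stop, so [-continuant, -sonorant, -delayed release] holds; changing it to [+continuant] with all other features held fixed yields /x/ (voiceless velar fricative). No other segment meets both the structural description and the environment, so the output is [vyzʌxʌ].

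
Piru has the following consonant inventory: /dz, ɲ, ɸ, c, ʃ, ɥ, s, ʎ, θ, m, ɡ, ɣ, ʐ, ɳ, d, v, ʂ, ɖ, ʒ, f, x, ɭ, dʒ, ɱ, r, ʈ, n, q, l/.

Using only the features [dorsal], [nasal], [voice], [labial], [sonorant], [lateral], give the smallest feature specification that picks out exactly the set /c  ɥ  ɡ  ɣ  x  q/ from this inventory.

The class [−nasal], [−lateral], [+dorsal] has exactly /c, ɥ, ɡ, ɣ, x, q/ as its extension in this inventory. No smaller conjunction from the listed features achieves this: [−lateral, +dorsal] alone would also admit /ɲ/; [−nasal, +dorsal] alone would also admit /ʎ/; [−nasal, −lateral] alone would also admit /dz, ɸ, ʃ, s, …/; and checking the remaining two-feature bundles turns up none with this extension.

[−nasal, −lateral, +dorsal]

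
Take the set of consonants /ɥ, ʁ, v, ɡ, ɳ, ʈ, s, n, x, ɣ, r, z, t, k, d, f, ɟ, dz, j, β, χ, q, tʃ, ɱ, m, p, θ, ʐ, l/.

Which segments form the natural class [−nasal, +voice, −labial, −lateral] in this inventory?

Eliminate segments failing any feature: /ɥ, v, β/ are [+labial]; /ɳ, n, ɱ, m/ are [+nasal]; /ʈ, s, x, t, k, f, χ, q, tʃ, p, θ/ are [−voice]; /l/ is [+lateral]. The remaining /ʁ, ɡ, ɣ, r, z, d, ɟ, dz, j, ʐ/ satisfy [−nasal], [+voice], [−labial], [−lateral].

ʁ, ɡ, ɣ, r, z, d, ɟ, dz, j, ʐ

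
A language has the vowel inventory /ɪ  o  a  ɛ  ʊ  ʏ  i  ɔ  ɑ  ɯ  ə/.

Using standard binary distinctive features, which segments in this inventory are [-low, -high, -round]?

Checking each segment against [-low], [-high], [-round]: /ɛ/ (mid front unrounded lax vowel), /ə/ (mid central vowel (schwa)) satisfy every feature; every other segment in the inventory fails at least one.

ɛ, ə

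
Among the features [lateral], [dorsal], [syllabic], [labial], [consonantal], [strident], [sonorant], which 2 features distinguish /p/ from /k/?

/p/ (voiceless bilabial stop) and /k/ (voiceless velar stop) agree on [-lateral], [-syllabic], [+consonantal], [-strident], [-sonorant]. They differ on [labial] (/p/ [+], /k/ [-]), [dorsal] (/p/ [-], /k/ [+]).

[labial], [dorsal]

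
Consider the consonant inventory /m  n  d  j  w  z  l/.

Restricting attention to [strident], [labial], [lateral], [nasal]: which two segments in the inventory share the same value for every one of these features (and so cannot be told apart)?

j, d

/j/ (palatal glide) and /d/ (voiced alveolar stop) are both [−strident], [−labial], [−lateral], [−nasal], so none of the listed features separates them. (They do differ in [sonorant], [continuant] and [dorsal], which are not among the given features.) Every other pair in the inventory differs on at least one listed feature.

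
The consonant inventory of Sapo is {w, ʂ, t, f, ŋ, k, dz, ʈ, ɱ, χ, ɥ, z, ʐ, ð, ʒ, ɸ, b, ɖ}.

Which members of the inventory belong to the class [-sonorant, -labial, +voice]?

First, the [-sonorant] segments are /ʂ, t, f, k, dz, ʈ, χ, z, ʐ, ð, ʒ, ɸ, b, ɖ/.
Then [-labial] gives /ʂ, t, k, dz, ʈ, χ, z, ʐ, ð, ʒ, ɖ/.
Among these, [+voice] leaves /dz, z, ʐ, ð, ʒ, ɖ/.

dz, z, ʐ, ð, ʒ, ɖ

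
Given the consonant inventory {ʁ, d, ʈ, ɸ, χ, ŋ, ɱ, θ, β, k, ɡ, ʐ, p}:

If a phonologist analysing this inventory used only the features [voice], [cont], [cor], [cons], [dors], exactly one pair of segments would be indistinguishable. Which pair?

On the given features, /ɡ/ and /ŋ/ have an identical profile: [+voice], [-continuant], [-coronal], [+consonantal], [+dorsal]. No other two segments in the inventory coincide on all 5 features. (They do differ in [sonorant] and [nasal], which are not among the given features.)

ɡ, ŋ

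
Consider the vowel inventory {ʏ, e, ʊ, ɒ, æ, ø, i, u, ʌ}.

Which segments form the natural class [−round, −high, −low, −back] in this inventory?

e

The [−round] segments are /e, æ, i, ʌ/.
Within that set, [−high] gives /e, æ, ʌ/.
Intersecting with [−low] gives /e, ʌ/.
Of those, [−back] leaves /e/.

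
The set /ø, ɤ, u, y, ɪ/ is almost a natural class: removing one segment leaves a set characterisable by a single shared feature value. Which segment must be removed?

ɪ

The remaining segments after removing /ɪ/ share [+tense]; /ɪ/ (high front unrounded lax vowel) is [−tense]. For every other candidate removal, the leftover set fails to share any single feature value that the removed segment lacks.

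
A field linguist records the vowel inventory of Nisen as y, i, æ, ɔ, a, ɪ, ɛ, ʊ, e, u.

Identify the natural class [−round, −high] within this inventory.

æ, a, ɛ, e

Eliminate segments failing any feature: /y, ɔ, ʊ, u/ are [+round]; /i, ɪ/ are [+high]. The remaining /æ, a, ɛ, e/ satisfy [−round], [−high].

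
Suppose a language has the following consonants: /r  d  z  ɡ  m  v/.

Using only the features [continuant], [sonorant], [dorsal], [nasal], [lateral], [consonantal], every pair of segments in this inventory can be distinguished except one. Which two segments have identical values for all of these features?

On the given features, /z/ and /v/ have an identical profile: [+continuant], [−sonorant], [−dorsal], [−nasal], [−lateral], [+consonantal]. No other two segments in the inventory coincide on all 6 features. (They do differ in [labial] and [coronal], which are not among the given features.)

z, v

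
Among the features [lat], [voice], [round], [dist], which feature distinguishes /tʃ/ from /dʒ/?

The two segments share [−lateral], [−round], [+distributed]. The only feature from the list on which they differ: /tʃ/ is [−voice] while /dʒ/ is [+voice].

[voice]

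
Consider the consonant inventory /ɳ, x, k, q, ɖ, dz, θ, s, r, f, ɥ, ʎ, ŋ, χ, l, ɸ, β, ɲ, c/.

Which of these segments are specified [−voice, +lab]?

The [−voice] segments are /x, k, q, θ, s, f, χ, ɸ, c/.
Among these, [+labial] leaves /f, ɸ/.

f, ɸ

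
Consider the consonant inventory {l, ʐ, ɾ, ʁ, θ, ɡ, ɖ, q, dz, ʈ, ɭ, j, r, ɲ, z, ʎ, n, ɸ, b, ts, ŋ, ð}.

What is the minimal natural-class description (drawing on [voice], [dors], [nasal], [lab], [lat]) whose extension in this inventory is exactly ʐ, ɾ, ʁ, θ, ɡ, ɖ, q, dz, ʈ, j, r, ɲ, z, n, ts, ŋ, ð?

[−lat, −lab]

Every target segment is [−lateral], [−labial]; each remaining inventory member fails at least one of these. Each conjunct is needed — [−labial] alone would also admit /l, ɭ, ʎ/; [−lateral] alone would also admit /ɸ, b/ — and no other single listed feature has exactly this extension, so two is the minimum.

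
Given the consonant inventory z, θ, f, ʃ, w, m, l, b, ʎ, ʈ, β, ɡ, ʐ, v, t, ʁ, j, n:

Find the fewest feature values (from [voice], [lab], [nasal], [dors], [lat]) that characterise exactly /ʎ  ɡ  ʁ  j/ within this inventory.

/ʎ, ɡ, ʁ, j/ are all [−labial], [+dorsal], and no other segment in the inventory matches both values. Dropping any one of them over-generates: [+dorsal] alone would also admit /w/; [−labial] alone would also admit /z, θ, ʃ, l, …/. No other single listed feature picks out exactly this set either, so fewer than two features will not do.

[−lab, +dors]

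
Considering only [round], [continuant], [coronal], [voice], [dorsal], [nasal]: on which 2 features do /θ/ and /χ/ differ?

The two segments share [-round], [+continuant], [-voice], [-nasal]. The only features from the list on which they differ: /θ/ is [+coronal] while /χ/ is [-coronal]; /θ/ is [-dorsal] while /χ/ is [+dorsal].

[coronal], [dorsal]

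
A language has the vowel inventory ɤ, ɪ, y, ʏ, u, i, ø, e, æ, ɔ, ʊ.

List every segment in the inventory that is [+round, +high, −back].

Eliminate segments failing any feature: /ɤ, ɪ, i, e, æ/ are [−round]; /u, ʊ/ are [+back]; /ø, ɔ/ are [−high]. The remaining /y, ʏ/ satisfy [+round], [+high], [−back].

y, ʏ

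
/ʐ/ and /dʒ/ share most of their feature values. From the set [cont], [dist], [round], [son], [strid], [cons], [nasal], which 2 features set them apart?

[continuant], [distributed]

The two segments share [−round], [−sonorant], [+strident], [+consonantal], [−nasal]. The only features from the list on which they differ: /ʐ/ is [+continuant] while /dʒ/ is [−continuant]; /ʐ/ is [−distributed] while /dʒ/ is [+distributed].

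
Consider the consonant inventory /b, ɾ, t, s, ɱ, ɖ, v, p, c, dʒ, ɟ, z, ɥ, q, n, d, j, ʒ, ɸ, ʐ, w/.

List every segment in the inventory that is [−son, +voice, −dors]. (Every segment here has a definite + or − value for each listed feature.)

b, ɖ, v, dʒ, z, d, ʒ, ʐ

Among the inventory, the [−sonorant] segments are /b, t, s, ɖ, v, p, c, dʒ, ɟ, z, q, d, ʒ, ɸ, ʐ/.
Then [+voice] gives /b, ɖ, v, dʒ, ɟ, z, d, ʒ, ʐ/.
Then [−dorsal] leaves /b, ɖ, v, dʒ, z, d, ʒ, ʐ/.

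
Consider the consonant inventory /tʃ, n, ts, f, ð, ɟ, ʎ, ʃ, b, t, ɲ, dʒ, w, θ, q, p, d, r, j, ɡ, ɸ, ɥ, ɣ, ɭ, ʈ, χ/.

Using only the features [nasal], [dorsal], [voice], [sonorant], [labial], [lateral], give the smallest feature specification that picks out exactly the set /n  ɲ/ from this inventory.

[+nasal]

/n, ɲ/ are exactly the [+nasal] segments in the inventory, so a single feature suffices.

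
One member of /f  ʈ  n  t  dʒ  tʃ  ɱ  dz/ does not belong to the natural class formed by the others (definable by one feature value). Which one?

f

[continuant] groups all but one: /n, t, tʃ, dz, ʈ, dʒ, ɱ/ share [−continuant] while /f/ (voiceless labiodental fricative) alone is [+continuant]. Removing any other segment would not leave a single-feature class that excludes it.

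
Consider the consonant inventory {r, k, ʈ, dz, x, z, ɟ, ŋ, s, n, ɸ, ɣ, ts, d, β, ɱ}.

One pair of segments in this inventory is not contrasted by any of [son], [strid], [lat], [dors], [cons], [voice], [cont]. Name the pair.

ɱ, n

Both /ɱ/ and /n/ are [+sonorant], [-strident], [-lateral], [-dorsal], [+consonantal], [+voice], [-continuant]. Since the list omits [labial] and [coronal] — which do distinguish the labiodental nasal from the alveolar nasal — this pair collapses; all other pairs remain distinct.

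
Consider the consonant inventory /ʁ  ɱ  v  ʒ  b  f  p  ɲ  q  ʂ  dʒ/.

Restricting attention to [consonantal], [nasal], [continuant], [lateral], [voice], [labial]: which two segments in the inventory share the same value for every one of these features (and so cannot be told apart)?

ʁ, ʒ

/ʁ/ (voiced uvular fricative) and /ʒ/ (voiced postalveolar fricative) are both [+consonantal], [−nasal], [+continuant], [−lateral], [+voice], [−labial], so none of the listed features separates them. (They do differ in [coronal] and [dorsal], which are not among the given features.) Every other pair in the inventory differs on at least one listed feature.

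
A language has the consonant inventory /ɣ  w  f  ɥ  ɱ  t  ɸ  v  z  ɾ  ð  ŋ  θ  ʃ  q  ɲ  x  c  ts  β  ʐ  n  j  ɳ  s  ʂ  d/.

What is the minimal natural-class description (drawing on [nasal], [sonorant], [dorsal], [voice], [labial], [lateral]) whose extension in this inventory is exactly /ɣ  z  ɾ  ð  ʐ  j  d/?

/ɣ, z, ɾ, ð, ʐ, j, d/ are all [+voice], [-nasal], [-labial], and no other segment in the inventory matches all three values. Dropping any one of them over-generates: [-nasal, -labial] alone would also admit /t, θ, ʃ, q, …/; [+voice, -labial] alone would also admit /ŋ, ɲ, n, ɳ/; [+voice, -nasal] alone would also admit /w, ɥ, v, β/. No other combination of two listed features picks out exactly this set either, so fewer than three features will not do.

[+voice, -nasal, -labial]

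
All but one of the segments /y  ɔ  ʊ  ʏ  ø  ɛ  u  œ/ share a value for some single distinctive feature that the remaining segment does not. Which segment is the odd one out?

/ø, ʊ, œ, u, ʏ, y, ɔ/ are all [+round], but /ɛ/ (mid front unrounded lax vowel) is [-round]. No other single segment can be removed to leave a set sharing one feature value that the removed segment lacks, so /ɛ/ is the odd one out.

ɛ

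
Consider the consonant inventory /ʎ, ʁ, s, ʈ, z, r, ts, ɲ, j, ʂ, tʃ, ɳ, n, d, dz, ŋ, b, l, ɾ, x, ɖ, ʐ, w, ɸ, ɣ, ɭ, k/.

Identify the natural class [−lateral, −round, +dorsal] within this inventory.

ʁ, ɲ, j, ŋ, x, ɣ, k

First, the [−lateral] segments are /ʁ, s, ʈ, z, r, ts, ɲ, j, ʂ, tʃ, ɳ, n, d, dz, ŋ, b, ɾ, x, ɖ, ʐ, w, ɸ, ɣ, k/.
Intersecting with [−round] gives /ʁ, s, ʈ, z, r, ts, ɲ, j, ʂ, tʃ, ɳ, n, d, dz, ŋ, b, ɾ, x, ɖ, ʐ, ɸ, ɣ, k/.
Of those, [+dorsal] leaves /ʁ, ɲ, j, ŋ, x, ɣ, k/.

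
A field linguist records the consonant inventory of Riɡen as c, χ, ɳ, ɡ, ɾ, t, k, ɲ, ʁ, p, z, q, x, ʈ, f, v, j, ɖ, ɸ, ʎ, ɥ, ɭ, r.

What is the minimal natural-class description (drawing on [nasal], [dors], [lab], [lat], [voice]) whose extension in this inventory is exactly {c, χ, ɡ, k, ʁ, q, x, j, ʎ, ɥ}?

/c, χ, ɡ, k, ʁ, q, x, j, ʎ, ɥ/ are all [−nasal], [+dorsal], and no other segment in the inventory matches both values. Dropping any one of them over-generates: [+dorsal] alone would also admit /ɲ/; [−nasal] alone would also admit /ɾ, t, p, z, …/. No other single listed feature picks out exactly this set either, so fewer than two features will not do.

[−nasal, +dors]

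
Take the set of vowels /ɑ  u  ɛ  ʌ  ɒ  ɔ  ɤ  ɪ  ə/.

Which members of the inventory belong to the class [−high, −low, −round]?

ɛ, ʌ, ɤ, ə

Eliminate segments failing any feature: /ɑ, ɒ/ are [+low]; /u, ɪ/ are [+high]; /ɔ/ is [+round]. The remaining /ɛ, ʌ, ɤ, ə/ satisfy [−high], [−low], [−round].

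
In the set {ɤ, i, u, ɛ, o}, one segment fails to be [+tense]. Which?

/ɛ/ is the mid front unrounded lax vowel, which is [−tense]; the rest — /ɤ, o, i, u/ — are [+tense].

ɛ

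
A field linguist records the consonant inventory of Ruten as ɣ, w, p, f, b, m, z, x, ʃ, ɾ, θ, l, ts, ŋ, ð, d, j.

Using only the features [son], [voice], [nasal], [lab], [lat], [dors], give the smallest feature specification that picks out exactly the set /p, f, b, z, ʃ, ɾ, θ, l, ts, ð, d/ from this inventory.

[-nasal, -dors]

The class [-nasal], [-dorsal] has exactly /p, f, b, z, ʃ, ɾ, θ, l, ts, ð, d/ as its extension in this inventory. No smaller conjunction from the listed features achieves this: [-dorsal] alone would also admit /m/; [-nasal] alone would also admit /ɣ, w, x, j/; and checking the remaining single features turns up none with this extension.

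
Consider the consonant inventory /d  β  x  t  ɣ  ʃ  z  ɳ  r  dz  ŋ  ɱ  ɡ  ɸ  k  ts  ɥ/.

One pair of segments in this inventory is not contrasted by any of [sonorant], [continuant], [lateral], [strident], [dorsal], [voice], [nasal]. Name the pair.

/ɱ/ (labiodental nasal) and /ɳ/ (retroflex nasal) are both [+sonorant], [−continuant], [−lateral], [−strident], [−dorsal], [+voice], [+nasal], so none of the listed features separates them. (They do differ in [labial] and [coronal], which are not among the given features.) Every other pair in the inventory differs on at least one listed feature.

ɱ, ɳ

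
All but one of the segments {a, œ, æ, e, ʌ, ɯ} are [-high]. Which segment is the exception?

/ɯ/ is the high back unrounded vowel, which is [+high]; the rest — /ʌ, æ, e, a, œ/ — are [-high].

ɯ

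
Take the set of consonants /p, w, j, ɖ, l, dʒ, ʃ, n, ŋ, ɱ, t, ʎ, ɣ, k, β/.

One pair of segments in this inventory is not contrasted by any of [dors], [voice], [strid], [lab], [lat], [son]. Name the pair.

Both /ŋ/ and /j/ are [+dorsal], [+voice], [-strident], [-labial], [-lateral], [+sonorant]. Since the list omits [nasal], [continuant] and [back] — which do distinguish the velar nasal from the palatal glide — this pair collapses; all other pairs remain distinct.

ŋ, j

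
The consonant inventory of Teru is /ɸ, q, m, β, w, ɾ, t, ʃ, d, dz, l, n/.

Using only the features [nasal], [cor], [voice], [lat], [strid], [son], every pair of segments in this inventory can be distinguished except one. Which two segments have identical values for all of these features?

Both /ɸ/ and /q/ are [−nasal], [−coronal], [−voice], [−lateral], [−strident], [−sonorant]. Since the list omits [continuant], [labial] and [dorsal] — which do distinguish the voiceless bilabial fricative from the voiceless uvular stop — this pair collapses; all other pairs remain distinct.

ɸ, q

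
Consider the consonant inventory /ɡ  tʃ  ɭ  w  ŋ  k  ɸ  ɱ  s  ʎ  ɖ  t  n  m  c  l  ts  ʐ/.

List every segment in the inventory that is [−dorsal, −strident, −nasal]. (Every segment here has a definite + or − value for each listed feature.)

Among the inventory, the [−dorsal] segments are /tʃ, ɭ, ɸ, ɱ, s, ɖ, t, n, m, l, ts, ʐ/.
Then [−strident] gives /ɭ, ɸ, ɱ, ɖ, t, n, m, l/.
Within that set, [−nasal] leaves /ɭ, ɸ, ɖ, t, l/.

ɭ, ɸ, ɖ, t, l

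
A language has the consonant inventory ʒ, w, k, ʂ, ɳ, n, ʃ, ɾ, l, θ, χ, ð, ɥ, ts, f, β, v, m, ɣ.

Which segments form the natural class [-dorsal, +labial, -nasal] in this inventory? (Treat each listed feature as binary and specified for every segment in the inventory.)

f, β, v

Among the inventory, the [-dorsal] segments are /ʒ, ʂ, ɳ, n, ʃ, ɾ, l, θ, ð, ts, f, β, v, m/.
Of those, [+labial] gives /f, β, v, m/.
Among these, [-nasal] leaves /f, β, v/.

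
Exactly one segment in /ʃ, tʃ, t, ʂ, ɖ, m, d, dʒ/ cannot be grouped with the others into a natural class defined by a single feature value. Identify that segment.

m

/ɖ, dʒ, d, tʃ, ʂ, t, ʃ/ are all [+coronal], but /m/ (bilabial nasal) is [−coronal]. No other single segment can be removed to leave a set sharing one feature value that the removed segment lacks, so /m/ is the odd one out.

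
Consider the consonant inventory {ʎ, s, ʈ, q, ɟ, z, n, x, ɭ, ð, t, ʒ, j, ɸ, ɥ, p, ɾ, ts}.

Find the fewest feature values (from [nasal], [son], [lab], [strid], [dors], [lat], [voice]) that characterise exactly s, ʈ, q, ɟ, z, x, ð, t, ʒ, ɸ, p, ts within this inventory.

[−son]

The target set is precisely the extension of [−sonorant] in this inventory.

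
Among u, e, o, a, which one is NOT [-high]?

/u/ is the high back rounded tense vowel, which is [+high]; the rest — /a, o, e/ — are [-high].

u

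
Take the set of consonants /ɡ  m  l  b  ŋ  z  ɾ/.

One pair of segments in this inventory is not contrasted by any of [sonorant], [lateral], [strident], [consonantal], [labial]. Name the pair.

ŋ, ɾ

/ŋ/ (velar nasal) and /ɾ/ (alveolar tap) are both [+sonorant], [-lateral], [-strident], [+consonantal], [-labial], so none of the listed features separates them. (They do differ in [nasal], [coronal] and [dorsal], which are not among the given features.) Every other pair in the inventory differs on at least one listed feature.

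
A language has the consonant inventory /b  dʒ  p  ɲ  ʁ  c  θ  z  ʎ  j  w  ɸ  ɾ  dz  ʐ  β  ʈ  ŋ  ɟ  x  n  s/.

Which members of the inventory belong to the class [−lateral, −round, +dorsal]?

First, the [−lateral] segments are /b, dʒ, p, ɲ, ʁ, c, θ, z, j, w, ɸ, ɾ, dz, ʐ, β, ʈ, ŋ, ɟ, x, n, s/.
Intersecting with [−round] gives /b, dʒ, p, ɲ, ʁ, c, θ, z, j, ɸ, ɾ, dz, ʐ, β, ʈ, ŋ, ɟ, x, n, s/.
Within that set, [+dorsal] leaves /ɲ, ʁ, c, j, ŋ, ɟ, x/.

ɲ, ʁ, c, j, ŋ, ɟ, x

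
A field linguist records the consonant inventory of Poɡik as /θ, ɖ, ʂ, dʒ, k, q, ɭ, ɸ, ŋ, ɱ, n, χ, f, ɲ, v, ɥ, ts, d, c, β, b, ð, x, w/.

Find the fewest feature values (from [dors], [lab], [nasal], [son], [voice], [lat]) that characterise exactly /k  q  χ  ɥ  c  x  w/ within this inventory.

[-nasal, +dors]

/k, q, χ, ɥ, c, x, w/ are all [-nasal], [+dorsal], and no other segment in the inventory matches both values. Dropping any one of them over-generates: [+dorsal] alone would also admit /ŋ, ɲ/; [-nasal] alone would also admit /θ, ɖ, ʂ, dʒ, …/. No other single listed feature picks out exactly this set either, so fewer than two features will not do.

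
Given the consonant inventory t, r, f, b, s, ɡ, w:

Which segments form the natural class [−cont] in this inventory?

The feature [continuant] marks segments produced without complete oral closure. In this inventory /t, b, ɡ/ lack that property, so they are [−continuant]; /r, f, s, w/ are [+continuant].

t, b, ɡ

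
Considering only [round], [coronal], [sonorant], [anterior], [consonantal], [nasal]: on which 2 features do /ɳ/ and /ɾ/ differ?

The two segments share [-round], [+coronal], [+sonorant], [+consonantal]. The only features from the list on which they differ: /ɳ/ is [+nasal] while /ɾ/ is [-nasal]; /ɳ/ is [-anterior] while /ɾ/ is [+anterior].

[nasal], [anterior]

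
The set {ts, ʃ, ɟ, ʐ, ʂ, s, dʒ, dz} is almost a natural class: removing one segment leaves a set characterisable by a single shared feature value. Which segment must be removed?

ɟ

The remaining segments after removing /ɟ/ share [+strident]; /ɟ/ (voiced palatal stop) is [−strident]. For every other candidate removal, the leftover set fails to share any single feature value that the removed segment lacks.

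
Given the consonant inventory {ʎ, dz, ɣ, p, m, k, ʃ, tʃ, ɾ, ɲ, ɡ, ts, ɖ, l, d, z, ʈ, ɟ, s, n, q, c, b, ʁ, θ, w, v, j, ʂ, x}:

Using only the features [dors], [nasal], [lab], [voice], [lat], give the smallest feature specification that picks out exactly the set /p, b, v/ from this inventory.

[-nasal, +lab, -dors]

The class [-nasal], [+labial], [-dorsal] has exactly /p, b, v/ as its extension in this inventory. No smaller conjunction from the listed features achieves this: [+labial, -dorsal] alone would also admit /m/; [-nasal, -dorsal] alone would also admit /dz, ʃ, tʃ, ɾ, …/; [-nasal, +labial] alone would also admit /w/; and checking the remaining two-feature bundles turns up none with this extension.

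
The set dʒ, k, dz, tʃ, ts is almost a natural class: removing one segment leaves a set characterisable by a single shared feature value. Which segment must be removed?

k

/dz, dʒ, tʃ, ts/ are all [+delayed release], but /k/ (voiceless velar stop) is [−delayed release]. No other single segment can be removed to leave a set sharing one feature value that the removed segment lacks, so /k/ is the odd one out.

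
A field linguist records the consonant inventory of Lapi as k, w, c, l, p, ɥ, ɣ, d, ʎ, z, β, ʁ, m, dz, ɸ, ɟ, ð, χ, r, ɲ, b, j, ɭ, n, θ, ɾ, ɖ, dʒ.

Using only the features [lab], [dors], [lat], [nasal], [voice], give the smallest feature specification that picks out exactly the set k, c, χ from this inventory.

The class [−voice], [+dorsal] has exactly /k, c, χ/ as its extension in this inventory. No smaller conjunction from the listed features achieves this: [+dorsal] alone would also admit /w, ɥ, ɣ, ʎ, …/; [−voice] alone would also admit /p, ɸ, θ/; and checking the remaining single features turns up none with this extension.

[−voice, +dors]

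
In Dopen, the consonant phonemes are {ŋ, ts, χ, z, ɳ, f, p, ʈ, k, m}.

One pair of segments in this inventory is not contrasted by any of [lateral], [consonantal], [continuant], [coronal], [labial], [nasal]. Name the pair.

/ts/ (voiceless alveolar affricate) and /ʈ/ (voiceless retroflex stop) are both [−lateral], [+consonantal], [−continuant], [+coronal], [−labial], [−nasal], so none of the listed features separates them. (They do differ in [strident], [delayed release] and [anterior], which are not among the given features.) Every other pair in the inventory differs on at least one listed feature.

ts, ʈ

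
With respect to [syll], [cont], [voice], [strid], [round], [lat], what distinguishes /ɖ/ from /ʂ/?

[voice], [continuant], [strident]

/ɖ/ (voiced retroflex stop) and /ʂ/ (voiceless retroflex fricative) agree on [−syllabic], [−round], [−lateral]. They differ on [voice] (/ɖ/ [+], /ʂ/ [−]), [continuant] (/ɖ/ [−], /ʂ/ [+]), [strident] (/ɖ/ [−], /ʂ/ [+]).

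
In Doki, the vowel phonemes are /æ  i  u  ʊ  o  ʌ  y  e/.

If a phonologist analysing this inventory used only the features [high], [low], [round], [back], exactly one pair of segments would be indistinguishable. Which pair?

ʊ, u

/ʊ/ (high back rounded lax vowel) and /u/ (high back rounded tense vowel) are both [+high], [−low], [+round], [+back], so none of the listed features separates them. (They do differ in [tense], which is not among the given features.) Every other pair in the inventory differs on at least one listed feature.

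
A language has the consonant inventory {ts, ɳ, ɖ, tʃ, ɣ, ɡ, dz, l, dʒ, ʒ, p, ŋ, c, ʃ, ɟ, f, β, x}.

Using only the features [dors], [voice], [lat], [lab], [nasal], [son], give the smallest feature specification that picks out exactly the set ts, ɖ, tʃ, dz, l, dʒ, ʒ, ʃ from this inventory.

Every target segment is [−nasal], [−labial], [−dorsal]; each remaining inventory member fails at least one of these. Each conjunct is needed — [−labial, −dorsal] alone would also admit /ɳ/; [−nasal, −dorsal] alone would also admit /p, f, β/; [−nasal, −labial] alone would also admit /ɣ, ɡ, c, ɟ, …/ — and no other combination of two listed features has exactly this extension, so three is the minimum.

[−nasal, −lab, −dors]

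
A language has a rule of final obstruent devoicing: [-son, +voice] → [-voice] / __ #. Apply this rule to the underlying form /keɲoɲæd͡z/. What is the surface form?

[keɲoɲæt͡s]

The only segment in the rule's environment that also matches [-son, +voice] is /d͡z/. Applying [-voice] turns the voiced alveolar affricate into /t͡s/ (voiceless alveolar affricate), giving [keɲoɲæt͡s].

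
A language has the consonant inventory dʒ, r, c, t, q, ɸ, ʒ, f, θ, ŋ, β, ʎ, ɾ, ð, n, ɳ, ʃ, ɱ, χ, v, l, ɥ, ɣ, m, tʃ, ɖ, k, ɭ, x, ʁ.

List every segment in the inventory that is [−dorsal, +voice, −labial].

dʒ, r, ʒ, ɾ, ð, n, ɳ, l, ɖ, ɭ

Eliminate segments failing any feature: /c, q, ŋ, ʎ, χ, ɥ, ɣ, k, x, ʁ/ are [+dorsal]; /t, ɸ, f, θ, ʃ, tʃ/ are [−voice]; /β, ɱ, v, m/ are [+labial]. The remaining /dʒ, r, ʒ, ɾ, ð, n, ɳ, l, ɖ, ɭ/ satisfy [−dorsal], [+voice], [−labial].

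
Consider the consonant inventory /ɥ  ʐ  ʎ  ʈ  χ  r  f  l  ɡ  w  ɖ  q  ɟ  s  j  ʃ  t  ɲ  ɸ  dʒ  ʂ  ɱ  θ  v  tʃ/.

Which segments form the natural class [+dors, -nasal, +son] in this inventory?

ɥ, ʎ, w, j

Checking each segment against [+dorsal], [-nasal], [+sonorant]: /ɥ/ (labial-palatal glide), /ʎ/ (palatal lateral approximant), /w/ (labial-velar glide), /j/ (palatal glide) satisfy every feature; every other segment in the inventory fails at least one.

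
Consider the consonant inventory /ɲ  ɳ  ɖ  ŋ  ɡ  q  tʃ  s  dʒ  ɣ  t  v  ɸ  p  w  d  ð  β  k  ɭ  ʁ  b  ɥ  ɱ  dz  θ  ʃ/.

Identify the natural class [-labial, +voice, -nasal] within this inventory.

ɖ, ɡ, dʒ, ɣ, d, ð, ɭ, ʁ, dz

The [-labial] segments are /ɲ, ɳ, ɖ, ŋ, ɡ, q, tʃ, s, dʒ, ɣ, t, d, ð, k, ɭ, ʁ, dz, θ, ʃ/.
Then [+voice] gives /ɲ, ɳ, ɖ, ŋ, ɡ, dʒ, ɣ, d, ð, ɭ, ʁ, dz/.
Among these, [-nasal] leaves /ɖ, ɡ, dʒ, ɣ, d, ð, ɭ, ʁ, dz/.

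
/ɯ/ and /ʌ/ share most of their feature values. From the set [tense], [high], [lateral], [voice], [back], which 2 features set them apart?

The two segments share [−lateral], [+voice], [+back]. The only features from the list on which they differ: /ɯ/ is [+high] while /ʌ/ is [−high]; /ɯ/ is [+tense] while /ʌ/ is [−tense].

[high], [tense]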